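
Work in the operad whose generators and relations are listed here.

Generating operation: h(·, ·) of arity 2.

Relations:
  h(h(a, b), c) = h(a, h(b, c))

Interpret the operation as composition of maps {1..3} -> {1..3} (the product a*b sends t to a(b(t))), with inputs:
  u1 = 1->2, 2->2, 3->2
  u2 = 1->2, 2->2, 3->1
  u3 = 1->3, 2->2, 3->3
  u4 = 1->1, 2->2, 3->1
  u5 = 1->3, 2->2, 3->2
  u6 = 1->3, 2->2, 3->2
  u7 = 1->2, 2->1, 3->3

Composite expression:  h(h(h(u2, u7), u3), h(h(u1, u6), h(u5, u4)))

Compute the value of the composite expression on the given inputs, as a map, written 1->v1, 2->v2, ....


1->2, 2->2, 3->2

h(u2, u7) = 1->2, 2->2, 3->1
h(h(u2, u7), u3) = 1->1, 2->2, 3->1
h(u1, u6) = 1->2, 2->2, 3->2
h(u5, u4) = 1->3, 2->2, 3->3
h(h(u1, u6), h(u5, u4)) = 1->2, 2->2, 3->2
h(h(h(u2, u7), u3), h(h(u1, u6), h(u5, u4))) = 1->2, 2->2, 3->2


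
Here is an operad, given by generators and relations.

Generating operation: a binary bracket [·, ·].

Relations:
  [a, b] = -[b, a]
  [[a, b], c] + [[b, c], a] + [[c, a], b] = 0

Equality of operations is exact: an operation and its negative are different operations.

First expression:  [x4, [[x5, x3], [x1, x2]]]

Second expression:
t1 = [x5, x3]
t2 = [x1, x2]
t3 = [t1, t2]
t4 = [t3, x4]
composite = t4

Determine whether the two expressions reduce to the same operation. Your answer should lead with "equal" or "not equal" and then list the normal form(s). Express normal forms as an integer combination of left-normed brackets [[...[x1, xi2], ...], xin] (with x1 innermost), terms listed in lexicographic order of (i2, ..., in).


The first expression, normalized: -[[[[x1, x2], x3], x5], x4] + [[[[x1, x2], x5], x3], x4]
The second expression, normalized: [[[[x1, x2], x3], x5], x4] - [[[[x1, x2], x5], x3], x4]
No match — not equal.

not equal: they reduce to -[[[[x1, x2], x3], x5], x4] + [[[[x1, x2], x5], x3], x4] and [[[[x1, x2], x3], x5], x4] - [[[[x1, x2], x5], x3], x4]


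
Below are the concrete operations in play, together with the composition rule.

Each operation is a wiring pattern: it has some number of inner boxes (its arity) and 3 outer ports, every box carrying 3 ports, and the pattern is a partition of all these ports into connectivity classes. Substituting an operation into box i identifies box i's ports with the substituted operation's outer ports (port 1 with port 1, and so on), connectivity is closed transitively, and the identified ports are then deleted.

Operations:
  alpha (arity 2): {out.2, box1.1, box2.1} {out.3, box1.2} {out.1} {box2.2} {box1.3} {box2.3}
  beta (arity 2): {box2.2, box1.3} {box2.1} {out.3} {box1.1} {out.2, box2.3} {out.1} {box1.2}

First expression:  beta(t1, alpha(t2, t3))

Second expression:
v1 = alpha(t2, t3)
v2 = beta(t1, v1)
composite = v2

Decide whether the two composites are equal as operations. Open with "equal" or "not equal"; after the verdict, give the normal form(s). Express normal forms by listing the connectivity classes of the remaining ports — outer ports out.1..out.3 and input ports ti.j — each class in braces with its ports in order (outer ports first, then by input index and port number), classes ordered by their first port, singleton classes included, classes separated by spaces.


equal; the common form is {out.1} {out.2, t2.2} {out.3} {t1.1} {t1.2} {t1.3, t2.1, t3.1} {t2.3} {t3.2} {t3.3}


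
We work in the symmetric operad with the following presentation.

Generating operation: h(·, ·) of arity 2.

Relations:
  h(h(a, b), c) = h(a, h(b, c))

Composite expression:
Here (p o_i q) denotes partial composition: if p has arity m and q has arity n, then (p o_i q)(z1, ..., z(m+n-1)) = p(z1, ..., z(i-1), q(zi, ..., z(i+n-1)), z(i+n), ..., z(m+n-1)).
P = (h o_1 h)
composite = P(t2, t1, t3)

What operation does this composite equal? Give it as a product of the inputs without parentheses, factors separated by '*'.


Key point: h is associative — brackets drop, the t-order remains.
h(t2, t1) unparenthesizes to t2 * t1
h(h(t2, t1), t3) unparenthesizes to t2 * t1 * t3

t2 * t1 * t3


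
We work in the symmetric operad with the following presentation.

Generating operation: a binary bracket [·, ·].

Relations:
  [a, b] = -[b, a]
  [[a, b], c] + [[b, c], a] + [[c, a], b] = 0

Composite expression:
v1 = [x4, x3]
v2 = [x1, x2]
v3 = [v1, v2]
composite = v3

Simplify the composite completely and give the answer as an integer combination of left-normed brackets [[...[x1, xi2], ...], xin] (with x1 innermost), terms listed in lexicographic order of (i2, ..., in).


[[[x1, x2], x3], x4] - [[[x1, x2], x4], x3]


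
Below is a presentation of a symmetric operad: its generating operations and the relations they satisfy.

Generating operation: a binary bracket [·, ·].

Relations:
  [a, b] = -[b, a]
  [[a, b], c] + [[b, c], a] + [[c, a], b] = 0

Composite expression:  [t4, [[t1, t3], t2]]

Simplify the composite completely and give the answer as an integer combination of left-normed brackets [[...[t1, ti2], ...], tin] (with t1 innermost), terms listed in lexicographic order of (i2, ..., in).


Expand each bracket as ab - ba; the t1-initial words give the coefficients.
Composite bracket: [t4, [[t1, t3], t2]]
Applying ab - ba throughout gives 8 signed words (2^3 = 8).
The t1-initial words carry the normal form:
  word t1t3t2t4 has sign -1, contributing -[[[t1, t3], t2], t4]

-[[[t1, t3], t2], t4]


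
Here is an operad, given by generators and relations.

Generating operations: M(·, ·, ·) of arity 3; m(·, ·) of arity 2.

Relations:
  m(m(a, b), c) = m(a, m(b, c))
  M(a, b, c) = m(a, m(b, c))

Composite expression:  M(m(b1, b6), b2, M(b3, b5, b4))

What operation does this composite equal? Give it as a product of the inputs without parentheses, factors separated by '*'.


b1 * b6 * b2 * b3 * b5 * b4

Key point: M is associative — brackets drop, the b-order remains.
m(b1, b6) collapses to b1 * b6
M(b3, b5, b4) collapses to b3 * b5 * b4
M(m(b1, b6), b2, M(b3, b5, b4)) collapses to b1 * b6 * b2 * b3 * b5 * b4


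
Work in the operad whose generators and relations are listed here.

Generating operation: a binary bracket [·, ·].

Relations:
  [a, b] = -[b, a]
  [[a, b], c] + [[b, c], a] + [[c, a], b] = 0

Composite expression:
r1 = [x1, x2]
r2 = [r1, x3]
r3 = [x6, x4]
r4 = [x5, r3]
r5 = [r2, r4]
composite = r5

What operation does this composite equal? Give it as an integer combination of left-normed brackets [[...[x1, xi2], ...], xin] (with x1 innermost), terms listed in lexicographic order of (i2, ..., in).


Antisymmetry and Jacobi reduce to x1-anchored left-normed brackets.
Composite bracket: [[[x1, x2], x3], [x5, [x6, x4]]]
Expanding via [a, b] = ab - ba: 32 signed words (2^5 = 32).
The x1-initial words carry the normal form:
  x1x2x3x4x6x5 (sign +1) contributes +[[[[[x1, x2], x3], x4], x6], x5]
  x1x2x3x5x4x6 (sign -1) contributes -[[[[[x1, x2], x3], x5], x4], x6]
  x1x2x3x5x6x4 (sign +1) contributes +[[[[[x1, x2], x3], x5], x6], x4]
  x1x2x3x6x4x5 (sign -1) contributes -[[[[[x1, x2], x3], x6], x4], x5]

[[[[[x1, x2], x3], x4], x6], x5] - [[[[[x1, x2], x3], x5], x4], x6] + [[[[[x1, x2], x3], x5], x6], x4] - [[[[[x1, x2], x3], x6], x4], x5]


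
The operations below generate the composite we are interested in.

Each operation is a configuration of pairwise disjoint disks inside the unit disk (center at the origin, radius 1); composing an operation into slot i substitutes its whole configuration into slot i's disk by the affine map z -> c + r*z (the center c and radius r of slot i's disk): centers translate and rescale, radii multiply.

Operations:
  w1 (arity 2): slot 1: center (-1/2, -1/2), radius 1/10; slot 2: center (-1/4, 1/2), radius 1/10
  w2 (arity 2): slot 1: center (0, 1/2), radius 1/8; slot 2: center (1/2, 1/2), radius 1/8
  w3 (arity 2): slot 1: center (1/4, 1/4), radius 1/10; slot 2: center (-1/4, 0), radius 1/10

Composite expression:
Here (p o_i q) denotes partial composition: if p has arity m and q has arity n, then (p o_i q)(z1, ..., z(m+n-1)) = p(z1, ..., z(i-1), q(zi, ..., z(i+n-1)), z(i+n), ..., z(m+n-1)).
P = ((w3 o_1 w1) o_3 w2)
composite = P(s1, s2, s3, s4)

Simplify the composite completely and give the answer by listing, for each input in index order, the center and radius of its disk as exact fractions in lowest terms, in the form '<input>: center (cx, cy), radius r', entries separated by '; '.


Nesting under w3 composes maps z -> c + r*z down each s-path.
tracing s1 down its 2-map path: center (1/5, 1/5), radius 1/100
tracing s2 down its 2-map path: center (9/40, 3/10), radius 1/100
tracing s3 down its 2-map path: center (-1/4, 1/20), radius 1/80
tracing s4 down its 2-map path: center (-1/5, 1/20), radius 1/80

s1: center (1/5, 1/5), radius 1/100; s2: center (9/40, 3/10), radius 1/100; s3: center (-1/4, 1/20), radius 1/80; s4: center (-1/5, 1/20), radius 1/80


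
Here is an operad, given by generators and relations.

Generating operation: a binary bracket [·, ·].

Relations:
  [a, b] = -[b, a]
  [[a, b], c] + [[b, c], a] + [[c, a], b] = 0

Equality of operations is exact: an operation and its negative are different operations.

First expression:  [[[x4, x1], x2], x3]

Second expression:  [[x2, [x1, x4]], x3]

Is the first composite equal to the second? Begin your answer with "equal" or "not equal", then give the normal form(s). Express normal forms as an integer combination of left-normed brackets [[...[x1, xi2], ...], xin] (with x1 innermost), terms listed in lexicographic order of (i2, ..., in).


equal — both sides give -[[[x1, x4], x2], x3]

Reducing the first expression gives -[[[x1, x4], x2], x3]
Reducing the second expression gives -[[[x1, x4], x2], x3]
Both agree, so they are equal.


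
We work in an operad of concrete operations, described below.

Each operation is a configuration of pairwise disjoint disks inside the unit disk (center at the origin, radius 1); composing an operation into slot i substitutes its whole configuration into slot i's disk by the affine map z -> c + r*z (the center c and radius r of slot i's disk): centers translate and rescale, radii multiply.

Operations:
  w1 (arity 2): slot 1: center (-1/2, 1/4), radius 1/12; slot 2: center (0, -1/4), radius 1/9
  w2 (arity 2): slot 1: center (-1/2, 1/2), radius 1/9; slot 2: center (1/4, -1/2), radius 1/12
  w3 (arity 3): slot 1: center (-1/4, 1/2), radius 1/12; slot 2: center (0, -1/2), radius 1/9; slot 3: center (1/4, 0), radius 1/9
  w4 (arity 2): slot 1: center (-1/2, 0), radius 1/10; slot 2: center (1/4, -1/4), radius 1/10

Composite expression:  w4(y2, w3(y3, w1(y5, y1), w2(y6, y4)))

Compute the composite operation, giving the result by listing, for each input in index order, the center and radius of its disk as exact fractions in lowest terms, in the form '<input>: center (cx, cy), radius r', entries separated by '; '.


Below w4, radii multiply path by path; the y-disk centers shift.
y2 passes through 1 substitution, ending at center (-1/2, 0), radius 1/10
y3 passes through 2 substitutions, ending at center (9/40, -1/5), radius 1/120
y5 passes through 3 substitutions, ending at center (11/45, -107/360), radius 1/1080
y1 passes through 3 substitutions, ending at center (1/4, -109/360), radius 1/810
y6 passes through 3 substitutions, ending at center (97/360, -11/45), radius 1/810
y4 passes through 3 substitutions, ending at center (5/18, -23/90), radius 1/1080

y1: center (1/4, -109/360), radius 1/810; y2: center (-1/2, 0), radius 1/10; y3: center (9/40, -1/5), radius 1/120; y4: center (5/18, -23/90), radius 1/1080; y5: center (11/45, -107/360), radius 1/1080; y6: center (97/360, -11/45), radius 1/810


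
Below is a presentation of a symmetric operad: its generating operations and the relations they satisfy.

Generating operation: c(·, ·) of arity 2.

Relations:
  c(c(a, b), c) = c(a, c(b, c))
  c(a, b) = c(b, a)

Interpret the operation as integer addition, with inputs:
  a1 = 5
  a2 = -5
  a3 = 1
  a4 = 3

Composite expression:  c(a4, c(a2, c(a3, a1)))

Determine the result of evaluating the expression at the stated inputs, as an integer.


c(a3, a1) = 6
c(a2, c(a3, a1)) = 1
c(a4, c(a2, c(a3, a1))) = 4

4


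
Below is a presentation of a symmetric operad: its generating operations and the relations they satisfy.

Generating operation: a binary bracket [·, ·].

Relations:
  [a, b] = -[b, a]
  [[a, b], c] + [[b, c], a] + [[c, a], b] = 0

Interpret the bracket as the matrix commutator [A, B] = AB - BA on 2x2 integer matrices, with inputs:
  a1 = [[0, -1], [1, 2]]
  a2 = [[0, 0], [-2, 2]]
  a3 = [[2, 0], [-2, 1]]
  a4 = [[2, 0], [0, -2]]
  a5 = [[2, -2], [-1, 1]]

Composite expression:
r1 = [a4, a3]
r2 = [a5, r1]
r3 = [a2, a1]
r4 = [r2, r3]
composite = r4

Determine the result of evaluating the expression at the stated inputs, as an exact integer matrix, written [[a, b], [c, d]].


[a4, a3] = [[0, 0], [8, 0]]
[a5, [a4, a3]] = [[-16, 0], [-8, 16]]
[a2, a1] = [[-2, 2], [6, 2]]
[[a5, [a4, a3]], [a2, a1]] = [[16, -64], [224, -16]]

[[16, -64], [224, -16]]


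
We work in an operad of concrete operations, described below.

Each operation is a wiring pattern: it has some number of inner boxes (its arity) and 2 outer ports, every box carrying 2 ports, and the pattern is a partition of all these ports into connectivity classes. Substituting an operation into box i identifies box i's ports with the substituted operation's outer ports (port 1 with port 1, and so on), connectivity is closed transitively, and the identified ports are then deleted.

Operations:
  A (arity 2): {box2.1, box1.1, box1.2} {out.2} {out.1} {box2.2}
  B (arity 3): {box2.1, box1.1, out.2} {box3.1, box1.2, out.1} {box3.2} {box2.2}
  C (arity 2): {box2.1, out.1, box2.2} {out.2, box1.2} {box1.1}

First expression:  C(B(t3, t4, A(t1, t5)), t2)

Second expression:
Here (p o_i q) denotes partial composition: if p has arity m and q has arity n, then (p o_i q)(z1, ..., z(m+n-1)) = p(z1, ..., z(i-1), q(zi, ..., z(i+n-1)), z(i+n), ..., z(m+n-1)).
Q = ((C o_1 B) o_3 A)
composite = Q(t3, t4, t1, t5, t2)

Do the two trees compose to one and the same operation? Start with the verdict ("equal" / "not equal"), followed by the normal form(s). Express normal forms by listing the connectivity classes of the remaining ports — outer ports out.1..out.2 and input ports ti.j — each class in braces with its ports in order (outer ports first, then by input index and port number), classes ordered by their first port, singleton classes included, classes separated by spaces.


equal; both compose to {out.1, t2.1, t2.2} {out.2, t3.1, t4.1} {t1.1, t1.2, t5.1} {t3.2} {t4.2} {t5.2}


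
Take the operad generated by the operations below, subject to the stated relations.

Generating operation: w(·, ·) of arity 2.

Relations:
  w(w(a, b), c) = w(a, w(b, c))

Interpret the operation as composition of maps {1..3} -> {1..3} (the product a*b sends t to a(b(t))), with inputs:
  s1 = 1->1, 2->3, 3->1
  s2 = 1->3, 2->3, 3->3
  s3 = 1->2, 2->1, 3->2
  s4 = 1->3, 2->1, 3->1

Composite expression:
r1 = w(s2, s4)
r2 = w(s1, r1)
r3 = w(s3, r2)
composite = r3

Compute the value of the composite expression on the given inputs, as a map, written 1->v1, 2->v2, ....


1->2, 2->2, 3->2

w(s2, s4) = 1->3, 2->3, 3->3
w(s1, w(s2, s4)) = 1->1, 2->1, 3->1
w(s3, w(s1, w(s2, s4))) = 1->2, 2->2, 3->2


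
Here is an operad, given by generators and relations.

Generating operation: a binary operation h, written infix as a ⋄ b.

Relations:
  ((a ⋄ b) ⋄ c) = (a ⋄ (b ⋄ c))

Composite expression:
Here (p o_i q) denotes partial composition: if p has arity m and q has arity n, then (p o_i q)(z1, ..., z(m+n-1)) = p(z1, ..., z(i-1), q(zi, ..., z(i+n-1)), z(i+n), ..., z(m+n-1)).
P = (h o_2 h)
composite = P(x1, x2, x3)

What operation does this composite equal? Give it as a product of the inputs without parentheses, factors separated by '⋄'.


The h-tree's shape is irrelevant; the x-reading-order decides.
(x2 ⋄ x3) linearizes to x2 ⋄ x3
(x1 ⋄ (x2 ⋄ x3)) linearizes to x1 ⋄ x2 ⋄ x3

x1 ⋄ x2 ⋄ x3


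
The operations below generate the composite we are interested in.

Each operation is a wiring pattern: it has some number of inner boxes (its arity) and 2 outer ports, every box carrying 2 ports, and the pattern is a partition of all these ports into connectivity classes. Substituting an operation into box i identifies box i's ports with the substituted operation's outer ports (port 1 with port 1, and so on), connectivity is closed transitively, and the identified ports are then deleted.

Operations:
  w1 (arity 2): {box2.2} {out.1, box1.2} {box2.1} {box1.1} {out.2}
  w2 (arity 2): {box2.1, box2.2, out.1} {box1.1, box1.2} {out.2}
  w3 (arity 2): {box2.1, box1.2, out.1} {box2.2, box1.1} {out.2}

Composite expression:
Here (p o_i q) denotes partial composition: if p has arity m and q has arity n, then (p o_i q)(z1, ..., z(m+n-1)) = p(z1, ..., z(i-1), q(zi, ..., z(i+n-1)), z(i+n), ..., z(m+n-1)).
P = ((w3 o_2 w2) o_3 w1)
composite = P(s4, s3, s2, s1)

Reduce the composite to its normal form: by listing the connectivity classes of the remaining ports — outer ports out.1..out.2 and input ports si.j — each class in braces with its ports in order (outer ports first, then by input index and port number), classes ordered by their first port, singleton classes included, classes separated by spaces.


{out.1, s2.2, s4.2} {out.2} {s1.1} {s1.2} {s2.1} {s3.1, s3.2} {s4.1}

Treat the ports identified at w3 as solder joints: merge, then drop.
through w1, on inputs (s2, s1): {out.1, s2.2} {out.2} {s1.1} {s1.2} {s2.1} (out.j = stage outer ports)
through w2, on inputs (s3, s2, s1): {out.1, s2.2} {out.2} {s1.1} {s1.2} {s2.1} {s3.1, s3.2} (out.j = stage outer ports)
through w3, on inputs (s4, s3, s2, s1): {out.1, s2.2, s4.2} {out.2} {s1.1} {s1.2} {s2.1} {s3.1, s3.2} {s4.1} (out.j = stage outer ports)


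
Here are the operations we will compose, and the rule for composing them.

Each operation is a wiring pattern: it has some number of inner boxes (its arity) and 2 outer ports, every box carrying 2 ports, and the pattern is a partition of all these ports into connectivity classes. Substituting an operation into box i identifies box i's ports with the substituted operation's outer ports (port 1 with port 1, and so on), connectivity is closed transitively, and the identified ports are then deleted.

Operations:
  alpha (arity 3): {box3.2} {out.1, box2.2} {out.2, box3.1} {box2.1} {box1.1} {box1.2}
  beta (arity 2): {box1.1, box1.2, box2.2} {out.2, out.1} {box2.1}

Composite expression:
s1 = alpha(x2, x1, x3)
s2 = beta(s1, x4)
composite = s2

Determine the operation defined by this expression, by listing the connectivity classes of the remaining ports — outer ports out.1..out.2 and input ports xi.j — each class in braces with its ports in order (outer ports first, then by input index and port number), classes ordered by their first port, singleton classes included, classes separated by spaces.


{out.1, out.2} {x1.1} {x1.2, x3.1, x4.2} {x2.1} {x2.2} {x3.2} {x4.1}

After gluing at beta, chains via deleted ports link the x-ports.
composing alpha on (x2, x1, x3), with out.j its own outer ports: {out.1, x1.2} {out.2, x3.1} {x1.1} {x2.1} {x2.2} {x3.2}
composing beta on (x2, x1, x3, x4), with out.j its own outer ports: {out.1, out.2} {x1.1} {x1.2, x3.1, x4.2} {x2.1} {x2.2} {x3.2} {x4.1}


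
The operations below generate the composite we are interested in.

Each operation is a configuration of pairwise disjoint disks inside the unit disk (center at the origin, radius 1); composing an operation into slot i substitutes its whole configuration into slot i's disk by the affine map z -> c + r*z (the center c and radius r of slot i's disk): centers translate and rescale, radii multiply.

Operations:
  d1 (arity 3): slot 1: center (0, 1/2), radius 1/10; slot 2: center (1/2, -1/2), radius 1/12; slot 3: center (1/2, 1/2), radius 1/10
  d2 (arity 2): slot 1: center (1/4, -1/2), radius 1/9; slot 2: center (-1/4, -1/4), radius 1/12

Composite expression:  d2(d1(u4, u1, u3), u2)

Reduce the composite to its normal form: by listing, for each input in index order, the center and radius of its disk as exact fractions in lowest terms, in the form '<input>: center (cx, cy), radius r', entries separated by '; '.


Each u-disk chains the slot maps above it in d2; radii multiply.
input u4: composing its 2 substitution steps yields center (1/4, -4/9), radius 1/90
input u1: composing its 2 substitution steps yields center (11/36, -5/9), radius 1/108
input u3: composing its 2 substitution steps yields center (11/36, -4/9), radius 1/90
input u2: composing its 1 substitution step yields center (-1/4, -1/4), radius 1/12

u1: center (11/36, -5/9), radius 1/108; u2: center (-1/4, -1/4), radius 1/12; u3: center (11/36, -4/9), radius 1/90; u4: center (1/4, -4/9), radius 1/90


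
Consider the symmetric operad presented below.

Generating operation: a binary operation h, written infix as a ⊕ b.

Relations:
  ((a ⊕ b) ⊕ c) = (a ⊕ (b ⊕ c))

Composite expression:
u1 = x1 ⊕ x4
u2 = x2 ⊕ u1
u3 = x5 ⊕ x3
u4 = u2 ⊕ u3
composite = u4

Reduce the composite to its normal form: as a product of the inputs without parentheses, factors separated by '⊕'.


x2 ⊕ x1 ⊕ x4 ⊕ x5 ⊕ x3

The h-tree's shape is irrelevant; the x-reading-order decides.
(x1 ⊕ x4) spells out as x1 ⊕ x4
(x2 ⊕ (x1 ⊕ x4)) spells out as x2 ⊕ x1 ⊕ x4
(x5 ⊕ x3) spells out as x5 ⊕ x3
((x2 ⊕ (x1 ⊕ x4)) ⊕ (x5 ⊕ x3)) spells out as x2 ⊕ x1 ⊕ x4 ⊕ x5 ⊕ x3


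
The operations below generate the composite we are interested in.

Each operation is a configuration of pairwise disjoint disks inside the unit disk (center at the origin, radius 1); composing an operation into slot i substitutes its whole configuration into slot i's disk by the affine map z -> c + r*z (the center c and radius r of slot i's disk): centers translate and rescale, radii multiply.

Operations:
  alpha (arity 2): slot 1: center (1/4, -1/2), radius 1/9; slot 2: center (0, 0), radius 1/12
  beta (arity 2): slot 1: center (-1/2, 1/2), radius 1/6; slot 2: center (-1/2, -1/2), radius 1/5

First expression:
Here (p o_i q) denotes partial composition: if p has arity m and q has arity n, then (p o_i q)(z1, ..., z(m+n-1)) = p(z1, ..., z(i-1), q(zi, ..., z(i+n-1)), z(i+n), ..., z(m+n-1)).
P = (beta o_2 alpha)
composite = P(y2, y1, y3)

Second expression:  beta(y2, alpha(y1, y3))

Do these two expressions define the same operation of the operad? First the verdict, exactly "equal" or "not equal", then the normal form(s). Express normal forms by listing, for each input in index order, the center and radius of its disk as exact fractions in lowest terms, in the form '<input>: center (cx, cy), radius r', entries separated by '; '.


The first composite normalizes to y1: center (-9/20, -3/5), radius 1/45; y2: center (-1/2, 1/2), radius 1/6; y3: center (-1/2, -1/2), radius 1/60
The second composite normalizes to y1: center (-9/20, -3/5), radius 1/45; y2: center (-1/2, 1/2), radius 1/6; y3: center (-1/2, -1/2), radius 1/60
Identical normal forms: equal.

equal; the common form is y1: center (-9/20, -3/5), radius 1/45; y2: center (-1/2, 1/2), radius 1/6; y3: center (-1/2, -1/2), radius 1/60


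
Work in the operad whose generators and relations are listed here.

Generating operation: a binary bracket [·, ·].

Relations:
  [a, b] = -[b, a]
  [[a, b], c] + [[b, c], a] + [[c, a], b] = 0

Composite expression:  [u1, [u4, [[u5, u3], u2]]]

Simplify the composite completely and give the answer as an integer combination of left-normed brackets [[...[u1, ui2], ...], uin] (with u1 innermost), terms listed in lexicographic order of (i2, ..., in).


-[[[[u1, u2], u3], u5], u4] + [[[[u1, u2], u5], u3], u4] + [[[[u1, u3], u5], u2], u4] + [[[[u1, u4], u2], u3], u5] - [[[[u1, u4], u2], u5], u3] - [[[[u1, u4], u3], u5], u2] + [[[[u1, u4], u5], u3], u2] - [[[[u1, u5], u3], u2], u4]


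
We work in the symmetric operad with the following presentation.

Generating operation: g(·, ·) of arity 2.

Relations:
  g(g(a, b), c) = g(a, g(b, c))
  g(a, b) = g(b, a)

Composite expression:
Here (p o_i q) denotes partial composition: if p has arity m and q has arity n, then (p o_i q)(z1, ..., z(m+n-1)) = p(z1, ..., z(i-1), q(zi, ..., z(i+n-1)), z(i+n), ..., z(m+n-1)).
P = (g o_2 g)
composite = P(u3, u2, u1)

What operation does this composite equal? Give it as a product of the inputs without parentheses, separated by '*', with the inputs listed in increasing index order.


Both nesting and order wash out for g; what remains is which u's occur.
g(u2, u1) linearizes to u2 * u1
g(u3, g(u2, u1)) linearizes to u3 * u2 * u1
sorting the factors by input index: u1 * u2 * u3

u1 * u2 * u3


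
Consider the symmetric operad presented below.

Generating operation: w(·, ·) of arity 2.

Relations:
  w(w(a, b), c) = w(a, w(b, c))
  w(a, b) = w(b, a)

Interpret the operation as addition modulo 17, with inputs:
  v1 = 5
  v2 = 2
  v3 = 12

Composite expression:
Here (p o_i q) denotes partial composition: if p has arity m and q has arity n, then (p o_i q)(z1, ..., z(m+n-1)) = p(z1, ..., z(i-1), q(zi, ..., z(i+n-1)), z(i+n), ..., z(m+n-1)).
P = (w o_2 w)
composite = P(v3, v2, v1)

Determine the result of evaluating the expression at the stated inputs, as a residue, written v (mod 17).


w(v2, v1) = 7
w(v3, w(v2, v1)) = 2

2 (mod 17)


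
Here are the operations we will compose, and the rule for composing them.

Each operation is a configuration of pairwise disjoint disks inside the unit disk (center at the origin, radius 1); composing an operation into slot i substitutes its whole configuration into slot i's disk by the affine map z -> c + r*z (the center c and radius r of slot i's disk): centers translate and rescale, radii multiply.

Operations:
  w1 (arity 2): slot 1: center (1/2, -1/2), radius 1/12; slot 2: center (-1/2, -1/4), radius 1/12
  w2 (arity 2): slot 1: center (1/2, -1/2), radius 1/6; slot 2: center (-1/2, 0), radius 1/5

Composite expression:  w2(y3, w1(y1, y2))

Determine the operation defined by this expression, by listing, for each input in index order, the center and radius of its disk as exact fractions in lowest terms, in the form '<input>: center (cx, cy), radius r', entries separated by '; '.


y1: center (-2/5, -1/10), radius 1/60; y2: center (-3/5, -1/20), radius 1/60; y3: center (1/2, -1/2), radius 1/6


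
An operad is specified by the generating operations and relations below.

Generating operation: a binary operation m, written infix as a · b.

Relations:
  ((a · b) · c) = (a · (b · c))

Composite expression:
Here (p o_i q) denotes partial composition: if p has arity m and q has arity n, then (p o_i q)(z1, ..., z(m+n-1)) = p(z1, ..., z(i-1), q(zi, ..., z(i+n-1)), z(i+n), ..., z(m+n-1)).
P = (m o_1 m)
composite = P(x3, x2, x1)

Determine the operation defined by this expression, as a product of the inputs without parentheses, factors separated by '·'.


x3 · x2 · x1

Key point: m is associative — brackets drop, the x-order remains.
(x3 · x2) spells out as x3 · x2
((x3 · x2) · x1) spells out as x3 · x2 · x1


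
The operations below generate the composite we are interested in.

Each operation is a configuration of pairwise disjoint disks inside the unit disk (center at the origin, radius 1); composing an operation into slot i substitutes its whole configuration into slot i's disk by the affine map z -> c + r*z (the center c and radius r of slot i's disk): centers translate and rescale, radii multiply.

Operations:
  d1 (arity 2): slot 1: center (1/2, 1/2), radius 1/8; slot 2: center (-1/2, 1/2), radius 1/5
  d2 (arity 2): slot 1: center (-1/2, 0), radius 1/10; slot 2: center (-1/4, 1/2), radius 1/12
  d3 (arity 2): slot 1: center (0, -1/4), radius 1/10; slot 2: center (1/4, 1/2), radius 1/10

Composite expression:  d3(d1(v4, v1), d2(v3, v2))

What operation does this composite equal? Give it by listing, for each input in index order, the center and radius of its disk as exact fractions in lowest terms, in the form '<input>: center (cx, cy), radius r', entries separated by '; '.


v1: center (-1/20, -1/5), radius 1/50; v2: center (9/40, 11/20), radius 1/120; v3: center (1/5, 1/2), radius 1/100; v4: center (1/20, -1/5), radius 1/80


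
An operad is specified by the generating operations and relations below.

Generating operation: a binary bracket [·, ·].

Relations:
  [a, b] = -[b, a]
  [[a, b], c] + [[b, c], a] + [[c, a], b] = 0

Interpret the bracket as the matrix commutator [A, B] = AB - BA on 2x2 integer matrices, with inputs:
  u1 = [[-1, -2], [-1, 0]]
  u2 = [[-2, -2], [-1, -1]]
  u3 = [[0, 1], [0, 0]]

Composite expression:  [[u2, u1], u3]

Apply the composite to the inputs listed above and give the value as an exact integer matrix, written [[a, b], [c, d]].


[[0, 0], [0, 0]]

[u2, u1] = [[0, 0], [0, 0]]
[[u2, u1], u3] = [[0, 0], [0, 0]]


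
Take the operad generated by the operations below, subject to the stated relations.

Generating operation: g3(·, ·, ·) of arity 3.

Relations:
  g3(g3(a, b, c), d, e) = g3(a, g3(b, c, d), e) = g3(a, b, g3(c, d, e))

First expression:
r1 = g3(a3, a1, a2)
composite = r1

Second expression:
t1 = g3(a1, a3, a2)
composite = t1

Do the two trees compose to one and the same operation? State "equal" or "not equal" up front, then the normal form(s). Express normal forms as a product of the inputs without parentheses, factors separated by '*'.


Reducing the first expression gives a3 * a1 * a2
Reducing the second expression gives a1 * a3 * a2
No match — not equal.

not equal; first: a3 * a1 * a2; second: a1 * a3 * a2


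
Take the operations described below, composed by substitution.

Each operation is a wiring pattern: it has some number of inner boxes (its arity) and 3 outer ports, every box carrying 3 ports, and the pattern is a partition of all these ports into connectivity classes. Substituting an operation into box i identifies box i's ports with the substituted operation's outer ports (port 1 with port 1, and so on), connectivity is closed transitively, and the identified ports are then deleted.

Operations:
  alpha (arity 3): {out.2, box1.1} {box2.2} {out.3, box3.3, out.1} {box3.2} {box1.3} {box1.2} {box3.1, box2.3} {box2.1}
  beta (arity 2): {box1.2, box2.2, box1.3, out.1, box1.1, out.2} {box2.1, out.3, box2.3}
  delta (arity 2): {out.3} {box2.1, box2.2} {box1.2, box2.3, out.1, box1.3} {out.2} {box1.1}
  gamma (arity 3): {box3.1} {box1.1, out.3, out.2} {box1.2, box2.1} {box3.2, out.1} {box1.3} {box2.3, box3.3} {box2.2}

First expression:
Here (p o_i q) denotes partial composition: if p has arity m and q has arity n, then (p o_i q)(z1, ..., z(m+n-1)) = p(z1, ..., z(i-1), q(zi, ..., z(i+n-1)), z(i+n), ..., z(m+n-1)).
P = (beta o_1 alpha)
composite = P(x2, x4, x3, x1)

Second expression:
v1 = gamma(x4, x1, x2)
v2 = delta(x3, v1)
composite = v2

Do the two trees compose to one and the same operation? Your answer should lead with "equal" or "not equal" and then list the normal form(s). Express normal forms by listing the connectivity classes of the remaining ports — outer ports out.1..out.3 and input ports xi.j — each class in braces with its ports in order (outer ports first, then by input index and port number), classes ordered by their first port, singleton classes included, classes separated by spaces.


not equal; first: {out.1, out.2, x1.2, x2.1, x3.3} {out.3, x1.1, x1.3} {x2.2} {x2.3} {x3.1, x4.3} {x3.2} {x4.1} {x4.2}; second: {out.1, x2.2, x3.2, x3.3, x4.1} {out.2} {out.3} {x1.1, x4.2} {x1.2} {x1.3, x2.3} {x2.1} {x3.1} {x4.3}

In normal form, the first expression is {out.1, out.2, x1.2, x2.1, x3.3} {out.3, x1.1, x1.3} {x2.2} {x2.3} {x3.1, x4.3} {x3.2} {x4.1} {x4.2}
In normal form, the second expression is {out.1, x2.2, x3.2, x3.3, x4.1} {out.2} {out.3} {x1.1, x4.2} {x1.2} {x1.3, x2.3} {x2.1} {x3.1} {x4.3}
They disagree, so not equal.


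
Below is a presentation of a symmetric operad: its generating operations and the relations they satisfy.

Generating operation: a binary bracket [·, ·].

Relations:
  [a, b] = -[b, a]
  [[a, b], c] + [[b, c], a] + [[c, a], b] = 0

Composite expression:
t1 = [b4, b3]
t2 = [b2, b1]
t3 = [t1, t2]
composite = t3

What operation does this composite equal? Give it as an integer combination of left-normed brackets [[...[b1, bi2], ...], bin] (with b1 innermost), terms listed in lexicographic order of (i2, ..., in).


-[[[b1, b2], b3], b4] + [[[b1, b2], b4], b3]

Left-normed coefficients sit on the b1-initial expansion words.
Composite bracket: [[b4, b3], [b2, b1]]
Each bracket splits as ab - ba, giving 8 signed words (2^3 = 8).
Keep just the words that open with b1:
  b1b2b3b4 appears with sign -1, giving the term -[[[b1, b2], b3], b4]
  b1b2b4b3 appears with sign +1, giving the term +[[[b1, b2], b4], b3]


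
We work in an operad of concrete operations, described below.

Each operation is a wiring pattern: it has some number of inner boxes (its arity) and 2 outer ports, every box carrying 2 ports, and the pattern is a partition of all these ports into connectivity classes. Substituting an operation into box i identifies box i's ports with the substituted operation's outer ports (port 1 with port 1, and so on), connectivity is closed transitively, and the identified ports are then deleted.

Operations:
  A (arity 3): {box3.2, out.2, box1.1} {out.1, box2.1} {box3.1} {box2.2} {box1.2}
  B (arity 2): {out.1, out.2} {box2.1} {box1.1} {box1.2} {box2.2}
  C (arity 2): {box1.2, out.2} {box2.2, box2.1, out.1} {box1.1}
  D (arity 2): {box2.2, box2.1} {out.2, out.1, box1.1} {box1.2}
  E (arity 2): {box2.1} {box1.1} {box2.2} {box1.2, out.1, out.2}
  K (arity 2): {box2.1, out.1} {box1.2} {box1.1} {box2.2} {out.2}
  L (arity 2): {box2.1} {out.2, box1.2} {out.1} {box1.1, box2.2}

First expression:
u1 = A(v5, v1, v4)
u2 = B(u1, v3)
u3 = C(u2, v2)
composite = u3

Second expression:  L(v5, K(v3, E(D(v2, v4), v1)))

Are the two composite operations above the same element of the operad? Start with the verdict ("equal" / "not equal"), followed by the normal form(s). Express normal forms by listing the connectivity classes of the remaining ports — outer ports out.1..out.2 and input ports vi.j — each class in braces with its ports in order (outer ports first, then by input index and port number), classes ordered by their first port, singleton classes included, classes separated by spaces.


Reducing the first expression gives {out.1, v2.1, v2.2} {out.2} {v1.1} {v1.2} {v3.1} {v3.2} {v4.1} {v4.2, v5.1} {v5.2}
Reducing the second expression gives {out.1} {out.2, v5.2} {v1.1} {v1.2} {v2.1} {v2.2} {v3.1} {v3.2} {v4.1, v4.2} {v5.1}
Distinct normal forms: not equal.

not equal: they reduce to {out.1, v2.1, v2.2} {out.2} {v1.1} {v1.2} {v3.1} {v3.2} {v4.1} {v4.2, v5.1} {v5.2} and {out.1} {out.2, v5.2} {v1.1} {v1.2} {v2.1} {v2.2} {v3.1} {v3.2} {v4.1, v4.2} {v5.1}


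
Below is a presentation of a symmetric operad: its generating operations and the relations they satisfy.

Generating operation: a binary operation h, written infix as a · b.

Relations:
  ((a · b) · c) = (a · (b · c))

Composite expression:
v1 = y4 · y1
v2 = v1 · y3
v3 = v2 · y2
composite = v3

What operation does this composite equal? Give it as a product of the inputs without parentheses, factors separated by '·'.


y4 · y1 · y3 · y2

All parenthesizations of h agree; list the y-inputs left to right.
(y4 · y1) flattens to y4 · y1
((y4 · y1) · y3) flattens to y4 · y1 · y3
(((y4 · y1) · y3) · y2) flattens to y4 · y1 · y3 · y2


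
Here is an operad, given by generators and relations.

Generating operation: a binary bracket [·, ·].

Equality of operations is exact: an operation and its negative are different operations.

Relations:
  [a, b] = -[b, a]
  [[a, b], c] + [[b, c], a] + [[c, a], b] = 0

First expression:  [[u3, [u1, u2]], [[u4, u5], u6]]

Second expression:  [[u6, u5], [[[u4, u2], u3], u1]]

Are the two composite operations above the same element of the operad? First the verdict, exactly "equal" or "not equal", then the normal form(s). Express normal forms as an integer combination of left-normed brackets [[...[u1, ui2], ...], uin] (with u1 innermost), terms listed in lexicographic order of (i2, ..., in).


not equal; the first gives -[[[[[u1, u2], u3], u4], u5], u6] + [[[[[u1, u2], u3], u5], u4], u6] + [[[[[u1, u2], u3], u6], u4], u5] - [[[[[u1, u2], u3], u6], u5], u4] and the second [[[[[u1, u2], u4], u3], u5], u6] - [[[[[u1, u2], u4], u3], u6], u5] - [[[[[u1, u3], u2], u4], u5], u6] + [[[[[u1, u3], u2], u4], u6], u5] + [[[[[u1, u3], u4], u2], u5], u6] - [[[[[u1, u3], u4], u2], u6], u5] - [[[[[u1, u4], u2], u3], u5], u6] + [[[[[u1, u4], u2], u3], u6], u5]

In normal form, the first expression is -[[[[[u1, u2], u3], u4], u5], u6] + [[[[[u1, u2], u3], u5], u4], u6] + [[[[[u1, u2], u3], u6], u4], u5] - [[[[[u1, u2], u3], u6], u5], u4]
In normal form, the second expression is [[[[[u1, u2], u4], u3], u5], u6] - [[[[[u1, u2], u4], u3], u6], u5] - [[[[[u1, u3], u2], u4], u5], u6] + [[[[[u1, u3], u2], u4], u6], u5] + [[[[[u1, u3], u4], u2], u5], u6] - [[[[[u1, u3], u4], u2], u6], u5] - [[[[[u1, u4], u2], u3], u5], u6] + [[[[[u1, u4], u2], u3], u6], u5]
Different reductions; not equal.


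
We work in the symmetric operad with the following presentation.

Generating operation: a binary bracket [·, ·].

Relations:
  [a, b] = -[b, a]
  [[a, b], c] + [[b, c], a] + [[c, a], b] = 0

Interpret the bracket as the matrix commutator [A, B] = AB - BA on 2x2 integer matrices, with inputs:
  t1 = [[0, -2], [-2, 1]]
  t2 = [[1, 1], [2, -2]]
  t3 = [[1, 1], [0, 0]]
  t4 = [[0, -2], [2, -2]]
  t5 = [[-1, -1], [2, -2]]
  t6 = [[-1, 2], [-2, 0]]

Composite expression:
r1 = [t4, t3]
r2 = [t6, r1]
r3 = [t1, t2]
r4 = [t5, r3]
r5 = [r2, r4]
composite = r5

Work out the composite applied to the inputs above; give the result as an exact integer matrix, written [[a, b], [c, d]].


[t4, t3] = [[-2, 4], [2, 2]]
[t6, [t4, t3]] = [[12, 4], [10, -12]]
[t1, t2] = [[-2, 5], [-4, 2]]
[t5, [t1, t2]] = [[-6, 1], [-4, 6]]
[[t6, [t4, t3]], [t5, [t1, t2]]] = [[-26, 72], [-24, 26]]

[[-26, 72], [-24, 26]]


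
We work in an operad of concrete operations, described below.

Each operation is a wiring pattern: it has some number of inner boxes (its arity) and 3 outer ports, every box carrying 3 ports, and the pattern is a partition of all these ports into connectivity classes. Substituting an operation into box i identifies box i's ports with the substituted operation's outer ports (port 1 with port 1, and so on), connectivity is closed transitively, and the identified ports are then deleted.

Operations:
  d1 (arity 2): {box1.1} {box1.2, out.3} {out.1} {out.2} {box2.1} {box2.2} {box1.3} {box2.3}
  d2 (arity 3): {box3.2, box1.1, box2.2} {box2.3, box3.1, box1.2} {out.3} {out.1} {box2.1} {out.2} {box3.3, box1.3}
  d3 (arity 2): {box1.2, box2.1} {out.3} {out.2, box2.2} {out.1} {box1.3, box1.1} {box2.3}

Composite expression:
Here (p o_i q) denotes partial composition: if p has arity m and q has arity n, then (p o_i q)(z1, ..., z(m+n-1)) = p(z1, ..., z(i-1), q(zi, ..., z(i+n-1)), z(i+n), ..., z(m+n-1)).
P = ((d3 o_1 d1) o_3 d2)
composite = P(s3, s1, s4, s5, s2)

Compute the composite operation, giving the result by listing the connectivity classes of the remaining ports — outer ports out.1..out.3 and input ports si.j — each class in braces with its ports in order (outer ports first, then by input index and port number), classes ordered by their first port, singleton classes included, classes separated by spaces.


{out.1} {out.2} {out.3} {s1.1} {s1.2} {s1.3} {s2.1, s4.2, s5.3} {s2.2, s4.1, s5.2} {s2.3, s4.3} {s3.1} {s3.2} {s3.3} {s5.1}


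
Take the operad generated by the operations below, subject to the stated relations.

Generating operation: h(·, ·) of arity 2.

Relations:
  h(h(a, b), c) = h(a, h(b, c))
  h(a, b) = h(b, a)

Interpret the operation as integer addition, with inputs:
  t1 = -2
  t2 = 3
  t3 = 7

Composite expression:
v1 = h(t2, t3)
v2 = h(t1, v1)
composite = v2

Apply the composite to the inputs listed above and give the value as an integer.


8

h(t2, t3) = 10
h(t1, h(t2, t3)) = 8


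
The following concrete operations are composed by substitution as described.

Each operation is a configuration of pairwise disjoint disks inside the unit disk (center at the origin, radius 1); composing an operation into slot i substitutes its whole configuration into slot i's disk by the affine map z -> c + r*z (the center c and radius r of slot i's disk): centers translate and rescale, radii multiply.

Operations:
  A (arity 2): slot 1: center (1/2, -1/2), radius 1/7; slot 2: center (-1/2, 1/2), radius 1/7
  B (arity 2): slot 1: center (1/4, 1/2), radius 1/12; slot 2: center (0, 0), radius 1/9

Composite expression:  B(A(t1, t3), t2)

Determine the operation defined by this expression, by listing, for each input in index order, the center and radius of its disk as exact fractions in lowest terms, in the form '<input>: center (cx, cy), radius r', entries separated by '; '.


t1: center (7/24, 11/24), radius 1/84; t2: center (0, 0), radius 1/9; t3: center (5/24, 13/24), radius 1/84

Only the slot chain above each t matters under B; compose those maps.
t1: after 2 affine steps, its disk has center (7/24, 11/24), radius 1/84
t3: after 2 affine steps, its disk has center (5/24, 13/24), radius 1/84
t2: after 1 affine step, its disk has center (0, 0), radius 1/9
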